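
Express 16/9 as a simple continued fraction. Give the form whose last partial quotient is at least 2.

16 = 1·9 + 7
9 = 1·7 + 2
7 = 3·2 + 1
2 = 2·1 + 0  (stop)
So 16/9 = [1; 1, 3, 2].

[1; 1, 3, 2]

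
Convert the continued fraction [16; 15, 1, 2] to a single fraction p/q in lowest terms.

Fold from the inside: start with 2/1.
  1 + 1/2 = 3/2
  15 + 2/3 = 47/3
  16 + 3/47 = 755/47

755/47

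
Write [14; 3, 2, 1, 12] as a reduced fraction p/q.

Fold from the inside: start with 12/1.
  1 + 1/12 = 13/12
  2 + 12/13 = 38/13
  3 + 13/38 = 127/38
  14 + 38/127 = 1816/127

1816/127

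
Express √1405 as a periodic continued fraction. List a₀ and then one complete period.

[37; 2, 14, 2, 74]

a₀ = ⌊√1405⌋ = 37.
With m₀=0, d₀=1 and mₖ₊₁ = dₖaₖ − mₖ, dₖ₊₁ = (n − mₖ₊₁²)/dₖ, aₖ₊₁ = ⌊(a₀+mₖ₊₁)/dₖ₊₁⌋:
  k=1: m=37, d=36, a=2
  k=2: m=35, d=5, a=14
  k=3: m=35, d=36, a=2
  k=4: m=37, d=1, a=74
d=1 and a=2a₀=74 at k=4, so the next step gives (m, d) = (37, 36) again — its k=1 value — and the period has length 4.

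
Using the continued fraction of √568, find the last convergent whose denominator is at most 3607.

√568 = [23; 1, 4, 1, 46, …] (period length 4).
Convergents:
  p_0/q_0 = 23/1
  p_1/q_1 = 24/1
  p_2/q_2 = 119/5
  p_3/q_3 = 143/6
  p_4/q_4 = 6697/281
  p_5/q_5 = 6840/287
  p_6/q_6 = 34057/1429
  p_7/q_7 = 40897/1716
  p_8/q_8 = 1915319/80365
q_7 = 1716 ≤ 3607 < 80365 = q_8, so the answer is 40897/1716.

40897/1716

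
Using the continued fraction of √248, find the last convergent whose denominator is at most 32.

√248 = [15; 1, 2, 1, 30, …] (period length 4).
Convergents:
  p_0/q_0 = 15/1
  p_1/q_1 = 16/1
  p_2/q_2 = 47/3
  p_3/q_3 = 63/4
  p_4/q_4 = 1937/123
q_3 = 4 ≤ 32 < 123 = q_4, so the answer is 63/4.

63/4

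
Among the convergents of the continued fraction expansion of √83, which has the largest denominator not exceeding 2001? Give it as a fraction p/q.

13447/1476

√83 = [9; 9, 18, …] (period length 2).
Convergents:
  p_0/q_0 = 9/1
  p_1/q_1 = 82/9
  p_2/q_2 = 1485/163
  p_3/q_3 = 13447/1476
  p_4/q_4 = 243531/26731
q_3 = 1476 ≤ 2001 < 26731 = q_4, so the answer is 13447/1476.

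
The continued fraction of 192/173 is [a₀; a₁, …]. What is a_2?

9

192 = 1·173 + 19   →  a_0 = 1
173 = 9·19 + 2   →  a_1 = 9
19 = 9·2 + 1   →  a_2 = 9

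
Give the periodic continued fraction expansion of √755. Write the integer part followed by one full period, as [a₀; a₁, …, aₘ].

[27; 2, 10, 2, 54]

a₀ = ⌊√755⌋ = 27.
With m₀=0, d₀=1 and mₖ₊₁ = dₖaₖ − mₖ, dₖ₊₁ = (n − mₖ₊₁²)/dₖ, aₖ₊₁ = ⌊(a₀+mₖ₊₁)/dₖ₊₁⌋:
  k=1: m=27, d=26, a=2
  k=2: m=25, d=5, a=10
  k=3: m=25, d=26, a=2
  k=4: m=27, d=1, a=54
d=1 and a=2a₀=54 at k=4, so the next step gives (m, d) = (27, 26) again — its k=1 value — and the period has length 4.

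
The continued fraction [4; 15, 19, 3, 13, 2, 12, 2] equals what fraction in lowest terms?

Using pₖ = aₖpₖ₋₁ + pₖ₋₂ and qₖ = aₖqₖ₋₁ + qₖ₋₂:
  k=0: a=4, p=4, q=1
  k=1: a=15, p=61, q=15
  k=2: a=19, p=1163, q=286
  k=3: a=3, p=3550, q=873
  k=4: a=13, p=47313, q=11635
  k=5: a=2, p=98176, q=24143
  k=6: a=12, p=1225425, q=301351
  k=7: a=2, p=2549026, q=626845

2549026/626845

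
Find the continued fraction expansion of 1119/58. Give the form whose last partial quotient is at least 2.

1119 = 19×58 + 17
58 = 3×17 + 7
17 = 2×7 + 3
7 = 2×3 + 1
3 = 3×1 + 0  (stop)
So 1119/58 = [19; 3, 2, 2, 3].

[19; 3, 2, 2, 3]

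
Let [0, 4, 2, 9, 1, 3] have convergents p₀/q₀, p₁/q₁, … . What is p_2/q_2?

2/9

Using pₖ = aₖpₖ₋₁ + pₖ₋₂, qₖ = aₖqₖ₋₁ + qₖ₋₂ (with p₋₁=1, p₋₂=0, q₋₁=0, q₋₂=1):
  k=0: a=0, p=0, q=1
  k=1: a=4, p=1, q=4
  k=2: a=2, p=2, q=9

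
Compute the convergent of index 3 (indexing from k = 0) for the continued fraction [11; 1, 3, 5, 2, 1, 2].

247/21

Using pₖ = aₖpₖ₋₁ + pₖ₋₂, qₖ = aₖqₖ₋₁ + qₖ₋₂ (with p₋₁=1, p₋₂=0, q₋₁=0, q₋₂=1):
  k=0: a=11, p=11, q=1
  k=1: a=1, p=12, q=1
  k=2: a=3, p=47, q=4
  k=3: a=5, p=247, q=21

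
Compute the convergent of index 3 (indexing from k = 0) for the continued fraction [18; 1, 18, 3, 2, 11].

1099/58

Using pₖ = aₖpₖ₋₁ + pₖ₋₂, qₖ = aₖqₖ₋₁ + qₖ₋₂ (with p₋₁=1, p₋₂=0, q₋₁=0, q₋₂=1):
  k=0: a=18, p=18, q=1
  k=1: a=1, p=19, q=1
  k=2: a=18, p=360, q=19
  k=3: a=3, p=1099, q=58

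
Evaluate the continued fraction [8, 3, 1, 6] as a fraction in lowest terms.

Using pₖ = aₖpₖ₋₁ + pₖ₋₂ and qₖ = aₖqₖ₋₁ + qₖ₋₂:
  k=0: a=8, p=8, q=1
  k=1: a=3, p=25, q=3
  k=2: a=1, p=33, q=4
  k=3: a=6, p=223, q=27

223/27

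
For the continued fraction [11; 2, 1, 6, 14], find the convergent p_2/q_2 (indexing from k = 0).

34/3

Using pₖ = aₖpₖ₋₁ + pₖ₋₂, qₖ = aₖqₖ₋₁ + qₖ₋₂ (with p₋₁=1, p₋₂=0, q₋₁=0, q₋₂=1):
  k=0: a=11, p=11, q=1
  k=1: a=2, p=23, q=2
  k=2: a=1, p=34, q=3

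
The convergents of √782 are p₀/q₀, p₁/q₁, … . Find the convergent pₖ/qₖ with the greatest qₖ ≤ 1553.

43037/1539

√782 = [27; 1, 26, 1, 54, …] (period length 4).
Convergents:
  p_0/q_0 = 27/1
  p_1/q_1 = 28/1
  p_2/q_2 = 755/27
  p_3/q_3 = 783/28
  p_4/q_4 = 43037/1539
  p_5/q_5 = 43820/1567
q_4 = 1539 ≤ 1553 < 1567 = q_5, so the answer is 43037/1539.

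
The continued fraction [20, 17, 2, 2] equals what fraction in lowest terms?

Using pₖ = aₖpₖ₋₁ + pₖ₋₂ and qₖ = aₖqₖ₋₁ + qₖ₋₂:
  k=0: a=20, p=20, q=1
  k=1: a=17, p=341, q=17
  k=2: a=2, p=702, q=35
  k=3: a=2, p=1745, q=87

1745/87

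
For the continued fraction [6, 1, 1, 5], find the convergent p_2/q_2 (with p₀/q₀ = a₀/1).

13/2

Using pₖ = aₖpₖ₋₁ + pₖ₋₂, qₖ = aₖqₖ₋₁ + qₖ₋₂ (with p₋₁=1, p₋₂=0, q₋₁=0, q₋₂=1):
  k=0: a=6, p=6, q=1
  k=1: a=1, p=7, q=1
  k=2: a=1, p=13, q=2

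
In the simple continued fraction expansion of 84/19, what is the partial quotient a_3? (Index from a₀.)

1

84 = 4·19 + 8   →  a_0 = 4
19 = 2·8 + 3   →  a_1 = 2
8 = 2·3 + 2   →  a_2 = 2
3 = 1·2 + 1   →  a_3 = 1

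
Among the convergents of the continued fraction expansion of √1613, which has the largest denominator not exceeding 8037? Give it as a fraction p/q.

119121/2966

√1613 = [40; 6, 6, 80, …] (period length 3).
Convergents:
  p_0/q_0 = 40/1
  p_1/q_1 = 241/6
  p_2/q_2 = 1486/37
  p_3/q_3 = 119121/2966
  p_4/q_4 = 716212/17833
q_3 = 2966 ≤ 8037 < 17833 = q_4, so the answer is 119121/2966.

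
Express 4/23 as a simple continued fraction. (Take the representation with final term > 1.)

4 = 0×23 + 4
23 = 5×4 + 3
4 = 1×3 + 1
3 = 3×1 + 0  (stop)
So 4/23 = [0; 5, 1, 3].

[0; 5, 1, 3]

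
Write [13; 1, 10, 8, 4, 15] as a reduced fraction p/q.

77813/5594

Using pₖ = aₖpₖ₋₁ + pₖ₋₂ and qₖ = aₖqₖ₋₁ + qₖ₋₂:
  k=0: a=13, p=13, q=1
  k=1: a=1, p=14, q=1
  k=2: a=10, p=153, q=11
  k=3: a=8, p=1238, q=89
  k=4: a=4, p=5105, q=367
  k=5: a=15, p=77813, q=5594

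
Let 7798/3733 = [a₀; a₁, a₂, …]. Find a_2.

7798 = 2·3733 + 332   →  a_0 = 2
3733 = 11·332 + 81   →  a_1 = 11
332 = 4·81 + 8   →  a_2 = 4

4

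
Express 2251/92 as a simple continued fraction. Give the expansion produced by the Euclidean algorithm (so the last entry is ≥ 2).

[24; 2, 7, 6]

2251 = 24×92 + 43
92 = 2×43 + 6
43 = 7×6 + 1
6 = 6×1 + 0  (stop)
So 2251/92 = [24; 2, 7, 6].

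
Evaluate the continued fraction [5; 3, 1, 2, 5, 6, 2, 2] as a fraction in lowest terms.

Fold from the inside: start with 2/1.
  2 + 1/2 = 5/2
  6 + 2/5 = 32/5
  5 + 5/32 = 165/32
  2 + 32/165 = 362/165
  1 + 165/362 = 527/362
  3 + 362/527 = 1943/527
  5 + 527/1943 = 10242/1943

10242/1943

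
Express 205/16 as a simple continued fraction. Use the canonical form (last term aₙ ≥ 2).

205 = 12*16 + 13
16 = 1*13 + 3
13 = 4*3 + 1
3 = 3*1 + 0  (stop)
So 205/16 = [12; 1, 4, 3].

[12; 1, 4, 3]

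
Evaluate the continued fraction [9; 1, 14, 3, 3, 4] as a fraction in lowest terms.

6537/658

Using pₖ = aₖpₖ₋₁ + pₖ₋₂ and qₖ = aₖqₖ₋₁ + qₖ₋₂:
  k=0: a=9, p=9, q=1
  k=1: a=1, p=10, q=1
  k=2: a=14, p=149, q=15
  k=3: a=3, p=457, q=46
  k=4: a=3, p=1520, q=153
  k=5: a=4, p=6537, q=658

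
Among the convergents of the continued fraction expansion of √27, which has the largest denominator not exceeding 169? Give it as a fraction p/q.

√27 = [5; 5, 10, …] (period length 2).
Convergents:
  p_0/q_0 = 5/1
  p_1/q_1 = 26/5
  p_2/q_2 = 265/51
  p_3/q_3 = 1351/260
q_2 = 51 ≤ 169 < 260 = q_3, so the answer is 265/51.

265/51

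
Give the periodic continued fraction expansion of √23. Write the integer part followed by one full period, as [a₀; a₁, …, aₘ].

a₀ = ⌊√23⌋ = 4.
With m₀=0, d₀=1 and mₖ₊₁ = dₖaₖ − mₖ, dₖ₊₁ = (n − mₖ₊₁²)/dₖ, aₖ₊₁ = ⌊(a₀+mₖ₊₁)/dₖ₊₁⌋:
  k=1: m=4, d=7, a=1
  k=2: m=3, d=2, a=3
  k=3: m=3, d=7, a=1
  k=4: m=4, d=1, a=8
d=1 and a=2a₀=8 at k=4, so the next step gives (m, d) = (4, 7) again — its k=1 value — and the period has length 4.

[4; 1, 3, 1, 8]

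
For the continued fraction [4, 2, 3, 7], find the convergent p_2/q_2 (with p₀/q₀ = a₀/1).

31/7

Using pₖ = aₖpₖ₋₁ + pₖ₋₂, qₖ = aₖqₖ₋₁ + qₖ₋₂ (with p₋₁=1, p₋₂=0, q₋₁=0, q₋₂=1):
  k=0: a=4, p=4, q=1
  k=1: a=2, p=9, q=2
  k=2: a=3, p=31, q=7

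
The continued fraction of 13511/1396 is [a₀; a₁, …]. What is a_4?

13511 = 9·1396 + 947   →  a_0 = 9
1396 = 1·947 + 449   →  a_1 = 1
947 = 2·449 + 49   →  a_2 = 2
449 = 9·49 + 8   →  a_3 = 9
49 = 6·8 + 1   →  a_4 = 6

6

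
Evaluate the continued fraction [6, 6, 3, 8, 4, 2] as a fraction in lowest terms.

Fold from the inside: start with 2/1.
  4 + 1/2 = 9/2
  8 + 2/9 = 74/9
  3 + 9/74 = 231/74
  6 + 74/231 = 1460/231
  6 + 231/1460 = 8991/1460

8991/1460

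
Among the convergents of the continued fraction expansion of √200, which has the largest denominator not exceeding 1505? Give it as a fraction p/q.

19601/1386

√200 = [14; 7, 28, …] (period length 2).
Convergents:
  p_0/q_0 = 14/1
  p_1/q_1 = 99/7
  p_2/q_2 = 2786/197
  p_3/q_3 = 19601/1386
  p_4/q_4 = 551614/39005
q_3 = 1386 ≤ 1505 < 39005 = q_4, so the answer is 19601/1386.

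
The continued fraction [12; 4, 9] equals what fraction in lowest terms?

453/37

Using pₖ = aₖpₖ₋₁ + pₖ₋₂ and qₖ = aₖqₖ₋₁ + qₖ₋₂:
  k=0: a=12, p=12, q=1
  k=1: a=4, p=49, q=4
  k=2: a=9, p=453, q=37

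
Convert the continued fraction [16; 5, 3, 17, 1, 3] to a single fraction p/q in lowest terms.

Using pₖ = aₖpₖ₋₁ + pₖ₋₂ and qₖ = aₖqₖ₋₁ + qₖ₋₂:
  k=0: a=16, p=16, q=1
  k=1: a=5, p=81, q=5
  k=2: a=3, p=259, q=16
  k=3: a=17, p=4484, q=277
  k=4: a=1, p=4743, q=293
  k=5: a=3, p=18713, q=1156

18713/1156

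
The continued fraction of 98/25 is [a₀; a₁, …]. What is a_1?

98 = 3·25 + 23   →  a_0 = 3
25 = 1·23 + 2   →  a_1 = 1

1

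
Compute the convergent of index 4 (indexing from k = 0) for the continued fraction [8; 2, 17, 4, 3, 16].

Using pₖ = aₖpₖ₋₁ + pₖ₋₂, qₖ = aₖqₖ₋₁ + qₖ₋₂ (with p₋₁=1, p₋₂=0, q₋₁=0, q₋₂=1):
  k=0: a=8, p=8, q=1
  k=1: a=2, p=17, q=2
  k=2: a=17, p=297, q=35
  k=3: a=4, p=1205, q=142
  k=4: a=3, p=3912, q=461

3912/461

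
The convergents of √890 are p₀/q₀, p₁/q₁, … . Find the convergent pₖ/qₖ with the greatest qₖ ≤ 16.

√890 = [29; 1, 4, 1, 58, …] (period length 4).
Convergents:
  p_0/q_0 = 29/1
  p_1/q_1 = 30/1
  p_2/q_2 = 149/5
  p_3/q_3 = 179/6
  p_4/q_4 = 10531/353
q_3 = 6 ≤ 16 < 353 = q_4, so the answer is 179/6.

179/6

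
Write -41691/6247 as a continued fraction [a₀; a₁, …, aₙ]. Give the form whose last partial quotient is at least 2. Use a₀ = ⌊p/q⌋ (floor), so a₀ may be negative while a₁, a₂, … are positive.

[-7; 3, 15, 3, 10, 1, 3]

-41691 = -7·6247 + 2038
6247 = 3·2038 + 133
2038 = 15·133 + 43
133 = 3·43 + 4
43 = 10·4 + 3
4 = 1·3 + 1
3 = 3·1 + 0  (stop)
So -41691/6247 = [-7; 3, 15, 3, 10, 1, 3].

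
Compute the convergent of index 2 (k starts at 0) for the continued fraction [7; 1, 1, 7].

Using pₖ = aₖpₖ₋₁ + pₖ₋₂, qₖ = aₖqₖ₋₁ + qₖ₋₂ (with p₋₁=1, p₋₂=0, q₋₁=0, q₋₂=1):
  k=0: a=7, p=7, q=1
  k=1: a=1, p=8, q=1
  k=2: a=1, p=15, q=2

15/2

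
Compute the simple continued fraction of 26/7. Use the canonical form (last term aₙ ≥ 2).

26 = 3×7 + 5
7 = 1×5 + 2
5 = 2×2 + 1
2 = 2×1 + 0  (stop)
So 26/7 = [3; 1, 2, 2].

[3; 1, 2, 2]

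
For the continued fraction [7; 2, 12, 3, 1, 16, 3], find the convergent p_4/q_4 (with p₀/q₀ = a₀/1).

763/102

Using pₖ = aₖpₖ₋₁ + pₖ₋₂, qₖ = aₖqₖ₋₁ + qₖ₋₂ (with p₋₁=1, p₋₂=0, q₋₁=0, q₋₂=1):
  k=0: a=7, p=7, q=1
  k=1: a=2, p=15, q=2
  k=2: a=12, p=187, q=25
  k=3: a=3, p=576, q=77
  k=4: a=1, p=763, q=102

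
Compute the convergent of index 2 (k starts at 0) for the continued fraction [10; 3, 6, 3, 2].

196/19

Using pₖ = aₖpₖ₋₁ + pₖ₋₂, qₖ = aₖqₖ₋₁ + qₖ₋₂ (with p₋₁=1, p₋₂=0, q₋₁=0, q₋₂=1):
  k=0: a=10, p=10, q=1
  k=1: a=3, p=31, q=3
  k=2: a=6, p=196, q=19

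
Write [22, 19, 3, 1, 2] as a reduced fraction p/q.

4675/212

Using pₖ = aₖpₖ₋₁ + pₖ₋₂ and qₖ = aₖqₖ₋₁ + qₖ₋₂:
  k=0: a=22, p=22, q=1
  k=1: a=19, p=419, q=19
  k=2: a=3, p=1279, q=58
  k=3: a=1, p=1698, q=77
  k=4: a=2, p=4675, q=212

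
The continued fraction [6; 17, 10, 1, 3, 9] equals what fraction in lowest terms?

41216/6803

Fold from the inside: start with 9/1.
  3 + 1/9 = 28/9
  1 + 9/28 = 37/28
  10 + 28/37 = 398/37
  17 + 37/398 = 6803/398
  6 + 398/6803 = 41216/6803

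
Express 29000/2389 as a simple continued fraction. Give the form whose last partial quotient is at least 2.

[12; 7, 5, 9, 3, 2]

29000 = 12*2389 + 332
2389 = 7*332 + 65
332 = 5*65 + 7
65 = 9*7 + 2
7 = 3*2 + 1
2 = 2*1 + 0  (stop)
So 29000/2389 = [12; 7, 5, 9, 3, 2].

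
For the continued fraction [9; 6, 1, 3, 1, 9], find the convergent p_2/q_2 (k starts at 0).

Using pₖ = aₖpₖ₋₁ + pₖ₋₂, qₖ = aₖqₖ₋₁ + qₖ₋₂ (with p₋₁=1, p₋₂=0, q₋₁=0, q₋₂=1):
  k=0: a=9, p=9, q=1
  k=1: a=6, p=55, q=6
  k=2: a=1, p=64, q=7

64/7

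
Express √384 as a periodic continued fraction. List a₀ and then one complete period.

a₀ = ⌊√384⌋ = 19.
With m₀=0, d₀=1 and mₖ₊₁ = dₖaₖ − mₖ, dₖ₊₁ = (n − mₖ₊₁²)/dₖ, aₖ₊₁ = ⌊(a₀+mₖ₊₁)/dₖ₊₁⌋:
  k=1: m=19, d=23, a=1
  k=2: m=4, d=16, a=1
  k=3: m=12, d=15, a=2
  k=4: m=18, d=4, a=9
  k=5: m=18, d=15, a=2
  k=6: m=12, d=16, a=1
  k=7: m=4, d=23, a=1
  k=8: m=19, d=1, a=38
d=1 and a=2a₀=38 at k=8, so the next step gives (m, d) = (19, 23) again — its k=1 value — and the period has length 8.

[19; 1, 1, 2, 9, 2, 1, 1, 38]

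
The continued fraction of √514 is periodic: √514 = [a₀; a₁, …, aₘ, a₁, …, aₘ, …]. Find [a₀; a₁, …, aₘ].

[22; 1, 2, 22, 2, 1, 44]

a₀ = ⌊√514⌋ = 22.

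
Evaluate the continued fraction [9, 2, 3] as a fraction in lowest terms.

66/7

Using pₖ = aₖpₖ₋₁ + pₖ₋₂ and qₖ = aₖqₖ₋₁ + qₖ₋₂:
  k=0: a=9, p=9, q=1
  k=1: a=2, p=19, q=2
  k=2: a=3, p=66, q=7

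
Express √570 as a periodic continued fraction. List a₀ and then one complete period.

a₀ = ⌊√570⌋ = 23.

[23; 1, 6, 1, 46]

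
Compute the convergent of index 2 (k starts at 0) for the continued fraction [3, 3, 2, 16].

23/7

Using pₖ = aₖpₖ₋₁ + pₖ₋₂, qₖ = aₖqₖ₋₁ + qₖ₋₂ (with p₋₁=1, p₋₂=0, q₋₁=0, q₋₂=1):
  k=0: a=3, p=3, q=1
  k=1: a=3, p=10, q=3
  k=2: a=2, p=23, q=7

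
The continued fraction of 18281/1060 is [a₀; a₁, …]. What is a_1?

4

18281 = 17·1060 + 261   →  a_0 = 17
1060 = 4·261 + 16   →  a_1 = 4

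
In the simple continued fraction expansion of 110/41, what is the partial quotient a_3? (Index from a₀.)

6

110 = 2·41 + 28   →  a_0 = 2
41 = 1·28 + 13   →  a_1 = 1
28 = 2·13 + 2   →  a_2 = 2
13 = 6·2 + 1   →  a_3 = 6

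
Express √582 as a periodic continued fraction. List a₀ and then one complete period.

a₀ = ⌊√582⌋ = 24.
With m₀=0, d₀=1 and mₖ₊₁ = dₖaₖ − mₖ, dₖ₊₁ = (n − mₖ₊₁²)/dₖ, aₖ₊₁ = ⌊(a₀+mₖ₊₁)/dₖ₊₁⌋:
  k=1: m=24, d=6, a=8
  k=2: m=24, d=1, a=48
d=1 and a=2a₀=48 at k=2, so the next step gives (m, d) = (24, 6) again — its k=1 value — and the period has length 2.

[24; 8, 48]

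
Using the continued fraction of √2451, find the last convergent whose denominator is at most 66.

√2451 = [49; 1, 1, 32, 1, 1, 98, …] (period length 6).
Convergents:
  p_0/q_0 = 49/1
  p_1/q_1 = 50/1
  p_2/q_2 = 99/2
  p_3/q_3 = 3218/65
  p_4/q_4 = 3317/67
q_3 = 65 ≤ 66 < 67 = q_4, so the answer is 3218/65.

3218/65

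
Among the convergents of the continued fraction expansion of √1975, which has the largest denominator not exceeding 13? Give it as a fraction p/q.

400/9

√1975 = [44; 2, 3, 1, 2, 1, 3, 2, 88, …] (period length 8).
Convergents:
  p_0/q_0 = 44/1
  p_1/q_1 = 89/2
  p_2/q_2 = 311/7
  p_3/q_3 = 400/9
  p_4/q_4 = 1111/25
q_3 = 9 ≤ 13 < 25 = q_4, so the answer is 400/9.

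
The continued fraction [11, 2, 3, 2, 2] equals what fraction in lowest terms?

446/39

Using pₖ = aₖpₖ₋₁ + pₖ₋₂ and qₖ = aₖqₖ₋₁ + qₖ₋₂:
  k=0: a=11, p=11, q=1
  k=1: a=2, p=23, q=2
  k=2: a=3, p=80, q=7
  k=3: a=2, p=183, q=16
  k=4: a=2, p=446, q=39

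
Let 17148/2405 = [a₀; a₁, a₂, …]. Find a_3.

17148 = 7·2405 + 313   →  a_0 = 7
2405 = 7·313 + 214   →  a_1 = 7
313 = 1·214 + 99   →  a_2 = 1
214 = 2·99 + 16   →  a_3 = 2

2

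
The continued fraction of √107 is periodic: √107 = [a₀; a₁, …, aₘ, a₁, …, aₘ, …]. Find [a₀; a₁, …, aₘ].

[10; 2, 1, 9, 1, 2, 20]

a₀ = ⌊√107⌋ = 10.
With m₀=0, d₀=1 and mₖ₊₁ = dₖaₖ − mₖ, dₖ₊₁ = (n − mₖ₊₁²)/dₖ, aₖ₊₁ = ⌊(a₀+mₖ₊₁)/dₖ₊₁⌋:
  k=1: m=10, d=7, a=2
  k=2: m=4, d=13, a=1
  k=3: m=9, d=2, a=9
  k=4: m=9, d=13, a=1
  k=5: m=4, d=7, a=2
  k=6: m=10, d=1, a=20
d=1 and a=2a₀=20 at k=6, so the next step gives (m, d) = (10, 7) again — its k=1 value — and the period has length 6.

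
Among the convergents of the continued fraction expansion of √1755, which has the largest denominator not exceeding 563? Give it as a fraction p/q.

√1755 = [41; 1, 8, 3, 8, 1, 82, …] (period length 6).
Convergents:
  p_0/q_0 = 41/1
  p_1/q_1 = 42/1
  p_2/q_2 = 377/9
  p_3/q_3 = 1173/28
  p_4/q_4 = 9761/233
  p_5/q_5 = 10934/261
  p_6/q_6 = 906349/21635
q_5 = 261 ≤ 563 < 21635 = q_6, so the answer is 10934/261.

10934/261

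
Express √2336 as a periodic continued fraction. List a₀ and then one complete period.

[48; 3, 96]

a₀ = ⌊√2336⌋ = 48.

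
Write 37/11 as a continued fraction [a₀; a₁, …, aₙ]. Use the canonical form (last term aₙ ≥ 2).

[3; 2, 1, 3]

37 = 3·11 + 4
11 = 2·4 + 3
4 = 1·3 + 1
3 = 3·1 + 0  (stop)
So 37/11 = [3; 2, 1, 3].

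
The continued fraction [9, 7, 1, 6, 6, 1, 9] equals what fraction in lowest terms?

35368/3875

Using pₖ = aₖpₖ₋₁ + pₖ₋₂ and qₖ = aₖqₖ₋₁ + qₖ₋₂:
  k=0: a=9, p=9, q=1
  k=1: a=7, p=64, q=7
  k=2: a=1, p=73, q=8
  k=3: a=6, p=502, q=55
  k=4: a=6, p=3085, q=338
  k=5: a=1, p=3587, q=393
  k=6: a=9, p=35368, q=3875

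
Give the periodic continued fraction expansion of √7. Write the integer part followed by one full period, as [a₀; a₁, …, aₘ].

[2; 1, 1, 1, 4]

a₀ = ⌊√7⌋ = 2.
With m₀=0, d₀=1 and mₖ₊₁ = dₖaₖ − mₖ, dₖ₊₁ = (n − mₖ₊₁²)/dₖ, aₖ₊₁ = ⌊(a₀+mₖ₊₁)/dₖ₊₁⌋:
  k=1: m=2, d=3, a=1
  k=2: m=1, d=2, a=1
  k=3: m=1, d=3, a=1
  k=4: m=2, d=1, a=4
d=1 and a=2a₀=4 at k=4, so the next step gives (m, d) = (2, 3) again — its k=1 value — and the period has length 4.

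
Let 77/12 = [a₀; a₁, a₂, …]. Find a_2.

2

77 = 6·12 + 5   →  a_0 = 6
12 = 2·5 + 2   →  a_1 = 2
5 = 2·2 + 1   →  a_2 = 2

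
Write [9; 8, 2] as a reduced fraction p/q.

155/17

Fold from the inside: start with 2/1.
  8 + 1/2 = 17/2
  9 + 2/17 = 155/17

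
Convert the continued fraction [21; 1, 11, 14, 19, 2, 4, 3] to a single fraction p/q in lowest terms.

2096683/95664

Fold from the inside: start with 3/1.
  4 + 1/3 = 13/3
  2 + 3/13 = 29/13
  19 + 13/29 = 564/29
  14 + 29/564 = 7925/564
  11 + 564/7925 = 87739/7925
  1 + 7925/87739 = 95664/87739
  21 + 87739/95664 = 2096683/95664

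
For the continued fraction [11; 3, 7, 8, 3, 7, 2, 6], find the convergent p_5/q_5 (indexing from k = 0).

Using pₖ = aₖpₖ₋₁ + pₖ₋₂, qₖ = aₖqₖ₋₁ + qₖ₋₂ (with p₋₁=1, p₋₂=0, q₋₁=0, q₋₂=1):
  k=0: a=11, p=11, q=1
  k=1: a=3, p=34, q=3
  k=2: a=7, p=249, q=22
  k=3: a=8, p=2026, q=179
  k=4: a=3, p=6327, q=559
  k=5: a=7, p=46315, q=4092

46315/4092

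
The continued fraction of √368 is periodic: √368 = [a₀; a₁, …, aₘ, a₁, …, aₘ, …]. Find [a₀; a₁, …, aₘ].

a₀ = ⌊√368⌋ = 19.
With m₀=0, d₀=1 and mₖ₊₁ = dₖaₖ − mₖ, dₖ₊₁ = (n − mₖ₊₁²)/dₖ, aₖ₊₁ = ⌊(a₀+mₖ₊₁)/dₖ₊₁⌋:
  k=1: m=19, d=7, a=5
  k=2: m=16, d=16, a=2
  k=3: m=16, d=7, a=5
  k=4: m=19, d=1, a=38
d=1 and a=2a₀=38 at k=4, so the next step gives (m, d) = (19, 7) again — its k=1 value — and the period has length 4.

[19; 5, 2, 5, 38]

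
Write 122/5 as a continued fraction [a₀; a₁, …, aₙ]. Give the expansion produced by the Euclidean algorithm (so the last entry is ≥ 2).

122 = 24×5 + 2
5 = 2×2 + 1
2 = 2×1 + 0  (stop)
So 122/5 = [24; 2, 2].

[24; 2, 2]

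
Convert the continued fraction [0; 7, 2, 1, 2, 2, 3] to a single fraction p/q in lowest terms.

65/479

Using pₖ = aₖpₖ₋₁ + pₖ₋₂ and qₖ = aₖqₖ₋₁ + qₖ₋₂:
  k=0: a=0, p=0, q=1
  k=1: a=7, p=1, q=7
  k=2: a=2, p=2, q=15
  k=3: a=1, p=3, q=22
  k=4: a=2, p=8, q=59
  k=5: a=2, p=19, q=140
  k=6: a=3, p=65, q=479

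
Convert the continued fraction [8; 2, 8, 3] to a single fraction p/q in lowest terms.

Using pₖ = aₖpₖ₋₁ + pₖ₋₂ and qₖ = aₖqₖ₋₁ + qₖ₋₂:
  k=0: a=8, p=8, q=1
  k=1: a=2, p=17, q=2
  k=2: a=8, p=144, q=17
  k=3: a=3, p=449, q=53

449/53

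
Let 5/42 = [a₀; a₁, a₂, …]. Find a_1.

8

5 = 0·42 + 5   →  a_0 = 0
42 = 8·5 + 2   →  a_1 = 8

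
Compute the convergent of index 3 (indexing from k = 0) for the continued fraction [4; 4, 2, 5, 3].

207/49

Using pₖ = aₖpₖ₋₁ + pₖ₋₂, qₖ = aₖqₖ₋₁ + qₖ₋₂ (with p₋₁=1, p₋₂=0, q₋₁=0, q₋₂=1):
  k=0: a=4, p=4, q=1
  k=1: a=4, p=17, q=4
  k=2: a=2, p=38, q=9
  k=3: a=5, p=207, q=49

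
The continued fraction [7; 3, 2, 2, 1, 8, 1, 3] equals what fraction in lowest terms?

Fold from the inside: start with 3/1.
  1 + 1/3 = 4/3
  8 + 3/4 = 35/4
  1 + 4/35 = 39/35
  2 + 35/39 = 113/39
  2 + 39/113 = 265/113
  3 + 113/265 = 908/265
  7 + 265/908 = 6621/908

6621/908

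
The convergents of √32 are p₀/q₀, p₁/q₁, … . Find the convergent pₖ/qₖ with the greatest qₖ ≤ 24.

√32 = [5; 1, 1, 1, 10, …] (period length 4).
Convergents:
  p_0/q_0 = 5/1
  p_1/q_1 = 6/1
  p_2/q_2 = 11/2
  p_3/q_3 = 17/3
  p_4/q_4 = 181/32
q_3 = 3 ≤ 24 < 32 = q_4, so the answer is 17/3.

17/3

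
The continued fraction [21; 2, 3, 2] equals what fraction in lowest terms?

Using pₖ = aₖpₖ₋₁ + pₖ₋₂ and qₖ = aₖqₖ₋₁ + qₖ₋₂:
  k=0: a=21, p=21, q=1
  k=1: a=2, p=43, q=2
  k=2: a=3, p=150, q=7
  k=3: a=2, p=343, q=16

343/16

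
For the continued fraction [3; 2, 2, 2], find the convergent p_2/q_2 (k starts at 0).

17/5

Using pₖ = aₖpₖ₋₁ + pₖ₋₂, qₖ = aₖqₖ₋₁ + qₖ₋₂ (with p₋₁=1, p₋₂=0, q₋₁=0, q₋₂=1):
  k=0: a=3, p=3, q=1
  k=1: a=2, p=7, q=2
  k=2: a=2, p=17, q=5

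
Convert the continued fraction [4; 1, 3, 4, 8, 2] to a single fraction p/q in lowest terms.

Using pₖ = aₖpₖ₋₁ + pₖ₋₂ and qₖ = aₖqₖ₋₁ + qₖ₋₂:
  k=0: a=4, p=4, q=1
  k=1: a=1, p=5, q=1
  k=2: a=3, p=19, q=4
  k=3: a=4, p=81, q=17
  k=4: a=8, p=667, q=140
  k=5: a=2, p=1415, q=297

1415/297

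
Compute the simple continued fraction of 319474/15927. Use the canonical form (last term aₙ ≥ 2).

319474 = 20*15927 + 934
15927 = 17*934 + 49
934 = 19*49 + 3
49 = 16*3 + 1
3 = 3*1 + 0  (stop)
So 319474/15927 = [20; 17, 19, 16, 3].

[20; 17, 19, 16, 3]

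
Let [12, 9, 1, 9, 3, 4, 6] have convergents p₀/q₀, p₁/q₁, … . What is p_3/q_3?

Using pₖ = aₖpₖ₋₁ + pₖ₋₂, qₖ = aₖqₖ₋₁ + qₖ₋₂ (with p₋₁=1, p₋₂=0, q₋₁=0, q₋₂=1):
  k=0: a=12, p=12, q=1
  k=1: a=9, p=109, q=9
  k=2: a=1, p=121, q=10
  k=3: a=9, p=1198, q=99

1198/99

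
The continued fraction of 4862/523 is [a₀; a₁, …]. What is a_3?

1

4862 = 9·523 + 155   →  a_0 = 9
523 = 3·155 + 58   →  a_1 = 3
155 = 2·58 + 39   →  a_2 = 2
58 = 1·39 + 19   →  a_3 = 1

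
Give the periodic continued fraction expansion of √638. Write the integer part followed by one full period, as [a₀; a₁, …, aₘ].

a₀ = ⌊√638⌋ = 25.
With m₀=0, d₀=1 and mₖ₊₁ = dₖaₖ − mₖ, dₖ₊₁ = (n − mₖ₊₁²)/dₖ, aₖ₊₁ = ⌊(a₀+mₖ₊₁)/dₖ₊₁⌋:
  k=1: m=25, d=13, a=3
  k=2: m=14, d=34, a=1
  k=3: m=20, d=7, a=6
  k=4: m=22, d=22, a=2
  k=5: m=22, d=7, a=6
  k=6: m=20, d=34, a=1
  k=7: m=14, d=13, a=3
  k=8: m=25, d=1, a=50
d=1 and a=2a₀=50 at k=8, so the next step gives (m, d) = (25, 13) again — its k=1 value — and the period has length 8.

[25; 3, 1, 6, 2, 6, 1, 3, 50]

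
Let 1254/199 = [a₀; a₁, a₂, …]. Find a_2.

3

1254 = 6·199 + 60   →  a_0 = 6
199 = 3·60 + 19   →  a_1 = 3
60 = 3·19 + 3   →  a_2 = 3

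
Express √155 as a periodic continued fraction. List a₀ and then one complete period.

[12; 2, 4, 2, 24]

a₀ = ⌊√155⌋ = 12.
With m₀=0, d₀=1 and mₖ₊₁ = dₖaₖ − mₖ, dₖ₊₁ = (n − mₖ₊₁²)/dₖ, aₖ₊₁ = ⌊(a₀+mₖ₊₁)/dₖ₊₁⌋:
  k=1: m=12, d=11, a=2
  k=2: m=10, d=5, a=4
  k=3: m=10, d=11, a=2
  k=4: m=12, d=1, a=24
d=1 and a=2a₀=24 at k=4, so the next step gives (m, d) = (12, 11) again — its k=1 value — and the period has length 4.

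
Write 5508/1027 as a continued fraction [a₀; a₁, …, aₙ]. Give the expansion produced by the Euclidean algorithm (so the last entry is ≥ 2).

[5; 2, 1, 3, 18, 2, 2]

5508 = 5·1027 + 373
1027 = 2·373 + 281
373 = 1·281 + 92
281 = 3·92 + 5
92 = 18·5 + 2
5 = 2·2 + 1
2 = 2·1 + 0  (stop)
So 5508/1027 = [5; 2, 1, 3, 18, 2, 2].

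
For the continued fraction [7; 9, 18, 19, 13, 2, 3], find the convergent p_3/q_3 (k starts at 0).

22085/3106

Using pₖ = aₖpₖ₋₁ + pₖ₋₂, qₖ = aₖqₖ₋₁ + qₖ₋₂ (with p₋₁=1, p₋₂=0, q₋₁=0, q₋₂=1):
  k=0: a=7, p=7, q=1
  k=1: a=9, p=64, q=9
  k=2: a=18, p=1159, q=163
  k=3: a=19, p=22085, q=3106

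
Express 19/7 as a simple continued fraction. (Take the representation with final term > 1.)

[2; 1, 2, 2]

19 = 2·7 + 5
7 = 1·5 + 2
5 = 2·2 + 1
2 = 2·1 + 0  (stop)
So 19/7 = [2; 1, 2, 2].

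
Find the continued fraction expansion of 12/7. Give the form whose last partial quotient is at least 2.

12 = 1*7 + 5
7 = 1*5 + 2
5 = 2*2 + 1
2 = 2*1 + 0  (stop)
So 12/7 = [1; 1, 2, 2].

[1; 1, 2, 2]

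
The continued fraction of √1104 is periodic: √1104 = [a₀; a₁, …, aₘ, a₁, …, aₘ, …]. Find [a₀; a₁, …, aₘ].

a₀ = ⌊√1104⌋ = 33.
With m₀=0, d₀=1 and mₖ₊₁ = dₖaₖ − mₖ, dₖ₊₁ = (n − mₖ₊₁²)/dₖ, aₖ₊₁ = ⌊(a₀+mₖ₊₁)/dₖ₊₁⌋:
  k=1: m=33, d=15, a=4
  k=2: m=27, d=25, a=2
  k=3: m=23, d=23, a=2
  k=4: m=23, d=25, a=2
  k=5: m=27, d=15, a=4
  k=6: m=33, d=1, a=66
d=1 and a=2a₀=66 at k=6, so the next step gives (m, d) = (33, 15) again — its k=1 value — and the period has length 6.

[33; 4, 2, 2, 2, 4, 66]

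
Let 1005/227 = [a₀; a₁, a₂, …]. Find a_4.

1005 = 4·227 + 97   →  a_0 = 4
227 = 2·97 + 33   →  a_1 = 2
97 = 2·33 + 31   →  a_2 = 2
33 = 1·31 + 2   →  a_3 = 1
31 = 15·2 + 1   →  a_4 = 15

15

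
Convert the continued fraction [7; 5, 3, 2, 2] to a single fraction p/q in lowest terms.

Using pₖ = aₖpₖ₋₁ + pₖ₋₂ and qₖ = aₖqₖ₋₁ + qₖ₋₂:
  k=0: a=7, p=7, q=1
  k=1: a=5, p=36, q=5
  k=2: a=3, p=115, q=16
  k=3: a=2, p=266, q=37
  k=4: a=2, p=647, q=90

647/90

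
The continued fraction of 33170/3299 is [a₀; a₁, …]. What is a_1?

33170 = 10·3299 + 180   →  a_0 = 10
3299 = 18·180 + 59   →  a_1 = 18

18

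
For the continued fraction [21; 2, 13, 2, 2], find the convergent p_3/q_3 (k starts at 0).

Using pₖ = aₖpₖ₋₁ + pₖ₋₂, qₖ = aₖqₖ₋₁ + qₖ₋₂ (with p₋₁=1, p₋₂=0, q₋₁=0, q₋₂=1):
  k=0: a=21, p=21, q=1
  k=1: a=2, p=43, q=2
  k=2: a=13, p=580, q=27
  k=3: a=2, p=1203, q=56

1203/56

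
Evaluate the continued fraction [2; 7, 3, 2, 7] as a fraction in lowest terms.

810/379

Fold from the inside: start with 7/1.
  2 + 1/7 = 15/7
  3 + 7/15 = 52/15
  7 + 15/52 = 379/52
  2 + 52/379 = 810/379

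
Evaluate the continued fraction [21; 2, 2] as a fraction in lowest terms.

107/5

Fold from the inside: start with 2/1.
  2 + 1/2 = 5/2
  21 + 2/5 = 107/5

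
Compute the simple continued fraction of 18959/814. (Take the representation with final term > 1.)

[23; 3, 2, 3, 3, 10]

18959 = 23×814 + 237
814 = 3×237 + 103
237 = 2×103 + 31
103 = 3×31 + 10
31 = 3×10 + 1
10 = 10×1 + 0  (stop)
So 18959/814 = [23; 3, 2, 3, 3, 10].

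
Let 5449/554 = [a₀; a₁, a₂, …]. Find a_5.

1

5449 = 9·554 + 463   →  a_0 = 9
554 = 1·463 + 91   →  a_1 = 1
463 = 5·91 + 8   →  a_2 = 5
91 = 11·8 + 3   →  a_3 = 11
8 = 2·3 + 2   →  a_4 = 2
3 = 1·2 + 1   →  a_5 = 1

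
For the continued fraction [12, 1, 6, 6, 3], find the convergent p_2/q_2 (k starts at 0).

Using pₖ = aₖpₖ₋₁ + pₖ₋₂, qₖ = aₖqₖ₋₁ + qₖ₋₂ (with p₋₁=1, p₋₂=0, q₋₁=0, q₋₂=1):
  k=0: a=12, p=12, q=1
  k=1: a=1, p=13, q=1
  k=2: a=6, p=90, q=7

90/7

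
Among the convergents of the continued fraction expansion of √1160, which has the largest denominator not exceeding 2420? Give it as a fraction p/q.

√1160 = [34; 17, 68, …] (period length 2).
Convergents:
  p_0/q_0 = 34/1
  p_1/q_1 = 579/17
  p_2/q_2 = 39406/1157
  p_3/q_3 = 670481/19686
q_2 = 1157 ≤ 2420 < 19686 = q_3, so the answer is 39406/1157.

39406/1157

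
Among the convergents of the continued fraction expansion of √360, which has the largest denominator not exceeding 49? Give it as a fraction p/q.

721/38

√360 = [18; 1, 36, …] (period length 2).
Convergents:
  p_0/q_0 = 18/1
  p_1/q_1 = 19/1
  p_2/q_2 = 702/37
  p_3/q_3 = 721/38
  p_4/q_4 = 26658/1405
q_3 = 38 ≤ 49 < 1405 = q_4, so the answer is 721/38.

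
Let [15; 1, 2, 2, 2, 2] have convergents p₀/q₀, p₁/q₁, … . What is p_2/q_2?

47/3

Using pₖ = aₖpₖ₋₁ + pₖ₋₂, qₖ = aₖqₖ₋₁ + qₖ₋₂ (with p₋₁=1, p₋₂=0, q₋₁=0, q₋₂=1):
  k=0: a=15, p=15, q=1
  k=1: a=1, p=16, q=1
  k=2: a=2, p=47, q=3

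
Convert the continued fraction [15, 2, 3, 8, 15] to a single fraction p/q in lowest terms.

13533/877

Fold from the inside: start with 15/1.
  8 + 1/15 = 121/15
  3 + 15/121 = 378/121
  2 + 121/378 = 877/378
  15 + 378/877 = 13533/877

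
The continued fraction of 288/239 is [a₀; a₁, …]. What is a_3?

288 = 1·239 + 49   →  a_0 = 1
239 = 4·49 + 43   →  a_1 = 4
49 = 1·43 + 6   →  a_2 = 1
43 = 7·6 + 1   →  a_3 = 7

7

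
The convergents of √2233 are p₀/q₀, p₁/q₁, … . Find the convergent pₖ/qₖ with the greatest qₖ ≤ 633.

√2233 = [47; 3, 1, 12, 1, 3, 94, …] (period length 6).
Convergents:
  p_0/q_0 = 47/1
  p_1/q_1 = 142/3
  p_2/q_2 = 189/4
  p_3/q_3 = 2410/51
  p_4/q_4 = 2599/55
  p_5/q_5 = 10207/216
  p_6/q_6 = 962057/20359
q_5 = 216 ≤ 633 < 20359 = q_6, so the answer is 10207/216.

10207/216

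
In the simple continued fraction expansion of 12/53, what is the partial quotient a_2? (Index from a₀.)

12 = 0·53 + 12   →  a_0 = 0
53 = 4·12 + 5   →  a_1 = 4
12 = 2·5 + 2   →  a_2 = 2

2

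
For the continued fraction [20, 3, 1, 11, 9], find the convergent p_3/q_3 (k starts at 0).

Using pₖ = aₖpₖ₋₁ + pₖ₋₂, qₖ = aₖqₖ₋₁ + qₖ₋₂ (with p₋₁=1, p₋₂=0, q₋₁=0, q₋₂=1):
  k=0: a=20, p=20, q=1
  k=1: a=3, p=61, q=3
  k=2: a=1, p=81, q=4
  k=3: a=11, p=952, q=47

952/47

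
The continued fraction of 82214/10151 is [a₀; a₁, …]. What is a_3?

18

82214 = 8·10151 + 1006   →  a_0 = 8
10151 = 10·1006 + 91   →  a_1 = 10
1006 = 11·91 + 5   →  a_2 = 11
91 = 18·5 + 1   →  a_3 = 18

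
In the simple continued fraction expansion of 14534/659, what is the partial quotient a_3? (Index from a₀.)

3

14534 = 22·659 + 36   →  a_0 = 22
659 = 18·36 + 11   →  a_1 = 18
36 = 3·11 + 3   →  a_2 = 3
11 = 3·3 + 2   →  a_3 = 3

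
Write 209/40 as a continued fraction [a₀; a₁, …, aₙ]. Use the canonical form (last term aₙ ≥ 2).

[5; 4, 2, 4]

209 = 5·40 + 9
40 = 4·9 + 4
9 = 2·4 + 1
4 = 4·1 + 0  (stop)
So 209/40 = [5; 4, 2, 4].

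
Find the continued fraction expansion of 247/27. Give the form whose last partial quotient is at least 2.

[9; 6, 1, 3]

247 = 9·27 + 4
27 = 6·4 + 3
4 = 1·3 + 1
3 = 3·1 + 0  (stop)
So 247/27 = [9; 6, 1, 3].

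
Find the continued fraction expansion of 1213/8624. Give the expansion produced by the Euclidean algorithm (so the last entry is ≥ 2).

1213 = 0*8624 + 1213
8624 = 7*1213 + 133
1213 = 9*133 + 16
133 = 8*16 + 5
16 = 3*5 + 1
5 = 5*1 + 0  (stop)
So 1213/8624 = [0; 7, 9, 8, 3, 5].

[0; 7, 9, 8, 3, 5]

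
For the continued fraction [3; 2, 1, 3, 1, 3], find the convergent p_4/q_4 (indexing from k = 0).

Using pₖ = aₖpₖ₋₁ + pₖ₋₂, qₖ = aₖqₖ₋₁ + qₖ₋₂ (with p₋₁=1, p₋₂=0, q₋₁=0, q₋₂=1):
  k=0: a=3, p=3, q=1
  k=1: a=2, p=7, q=2
  k=2: a=1, p=10, q=3
  k=3: a=3, p=37, q=11
  k=4: a=1, p=47, q=14

47/14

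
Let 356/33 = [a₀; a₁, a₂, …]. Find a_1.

1

356 = 10·33 + 26   →  a_0 = 10
33 = 1·26 + 7   →  a_1 = 1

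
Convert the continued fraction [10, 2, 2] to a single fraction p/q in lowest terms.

Using pₖ = aₖpₖ₋₁ + pₖ₋₂ and qₖ = aₖqₖ₋₁ + qₖ₋₂:
  k=0: a=10, p=10, q=1
  k=1: a=2, p=21, q=2
  k=2: a=2, p=52, q=5

52/5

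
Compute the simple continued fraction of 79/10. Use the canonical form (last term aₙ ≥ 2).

[7; 1, 9]

79 = 7·10 + 9
10 = 1·9 + 1
9 = 9·1 + 0  (stop)
So 79/10 = [7; 1, 9].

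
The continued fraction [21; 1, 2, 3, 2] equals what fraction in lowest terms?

Using pₖ = aₖpₖ₋₁ + pₖ₋₂ and qₖ = aₖqₖ₋₁ + qₖ₋₂:
  k=0: a=21, p=21, q=1
  k=1: a=1, p=22, q=1
  k=2: a=2, p=65, q=3
  k=3: a=3, p=217, q=10
  k=4: a=2, p=499, q=23

499/23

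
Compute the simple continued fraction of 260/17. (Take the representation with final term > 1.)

[15; 3, 2, 2]

260 = 15×17 + 5
17 = 3×5 + 2
5 = 2×2 + 1
2 = 2×1 + 0  (stop)
So 260/17 = [15; 3, 2, 2].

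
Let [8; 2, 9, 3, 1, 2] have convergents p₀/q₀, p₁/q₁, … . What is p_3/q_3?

500/59

Using pₖ = aₖpₖ₋₁ + pₖ₋₂, qₖ = aₖqₖ₋₁ + qₖ₋₂ (with p₋₁=1, p₋₂=0, q₋₁=0, q₋₂=1):
  k=0: a=8, p=8, q=1
  k=1: a=2, p=17, q=2
  k=2: a=9, p=161, q=19
  k=3: a=3, p=500, q=59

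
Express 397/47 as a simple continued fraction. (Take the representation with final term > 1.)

397 = 8×47 + 21
47 = 2×21 + 5
21 = 4×5 + 1
5 = 5×1 + 0  (stop)
So 397/47 = [8; 2, 4, 5].

[8; 2, 4, 5]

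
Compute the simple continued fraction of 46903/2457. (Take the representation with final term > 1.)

[19; 11, 5, 1, 17, 2]

46903 = 19*2457 + 220
2457 = 11*220 + 37
220 = 5*37 + 35
37 = 1*35 + 2
35 = 17*2 + 1
2 = 2*1 + 0  (stop)
So 46903/2457 = [19; 11, 5, 1, 17, 2].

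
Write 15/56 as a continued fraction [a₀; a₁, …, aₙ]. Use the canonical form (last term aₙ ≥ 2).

15 = 0·56 + 15
56 = 3·15 + 11
15 = 1·11 + 4
11 = 2·4 + 3
4 = 1·3 + 1
3 = 3·1 + 0  (stop)
So 15/56 = [0; 3, 1, 2, 1, 3].

[0; 3, 1, 2, 1, 3]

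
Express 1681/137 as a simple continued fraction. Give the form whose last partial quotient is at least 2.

[12; 3, 1, 2, 2, 1, 3]

1681 = 12*137 + 37
137 = 3*37 + 26
37 = 1*26 + 11
26 = 2*11 + 4
11 = 2*4 + 3
4 = 1*3 + 1
3 = 3*1 + 0  (stop)
So 1681/137 = [12; 3, 1, 2, 2, 1, 3].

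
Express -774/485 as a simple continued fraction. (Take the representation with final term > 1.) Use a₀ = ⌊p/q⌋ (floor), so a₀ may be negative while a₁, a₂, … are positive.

-774 = -2*485 + 196
485 = 2*196 + 93
196 = 2*93 + 10
93 = 9*10 + 3
10 = 3*3 + 1
3 = 3*1 + 0  (stop)
So -774/485 = [-2; 2, 2, 9, 3, 3].

[-2; 2, 2, 9, 3, 3]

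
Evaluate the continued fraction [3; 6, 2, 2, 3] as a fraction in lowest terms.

344/109

Fold from the inside: start with 3/1.
  2 + 1/3 = 7/3
  2 + 3/7 = 17/7
  6 + 7/17 = 109/17
  3 + 17/109 = 344/109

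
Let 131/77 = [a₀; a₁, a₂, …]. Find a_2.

2

131 = 1·77 + 54   →  a_0 = 1
77 = 1·54 + 23   →  a_1 = 1
54 = 2·23 + 8   →  a_2 = 2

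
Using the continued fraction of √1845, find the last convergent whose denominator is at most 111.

√1845 = [42; 1, 20, 2, 20, 1, 84, …] (period length 6).
Convergents:
  p_0/q_0 = 42/1
  p_1/q_1 = 43/1
  p_2/q_2 = 902/21
  p_3/q_3 = 1847/43
  p_4/q_4 = 37842/881
q_3 = 43 ≤ 111 < 881 = q_4, so the answer is 1847/43.

1847/43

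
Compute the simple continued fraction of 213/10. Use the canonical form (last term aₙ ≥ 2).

[21; 3, 3]

213 = 21*10 + 3
10 = 3*3 + 1
3 = 3*1 + 0  (stop)
So 213/10 = [21; 3, 3].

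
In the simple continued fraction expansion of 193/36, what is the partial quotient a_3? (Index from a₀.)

3

193 = 5·36 + 13   →  a_0 = 5
36 = 2·13 + 10   →  a_1 = 2
13 = 1·10 + 3   →  a_2 = 1
10 = 3·3 + 1   →  a_3 = 3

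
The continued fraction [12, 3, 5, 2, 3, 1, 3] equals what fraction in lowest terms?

7253/589

Fold from the inside: start with 3/1.
  1 + 1/3 = 4/3
  3 + 3/4 = 15/4
  2 + 4/15 = 34/15
  5 + 15/34 = 185/34
  3 + 34/185 = 589/185
  12 + 185/589 = 7253/589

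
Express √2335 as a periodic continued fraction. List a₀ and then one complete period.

[48; 3, 9, 3, 96]

a₀ = ⌊√2335⌋ = 48.
With m₀=0, d₀=1 and mₖ₊₁ = dₖaₖ − mₖ, dₖ₊₁ = (n − mₖ₊₁²)/dₖ, aₖ₊₁ = ⌊(a₀+mₖ₊₁)/dₖ₊₁⌋:
  k=1: m=48, d=31, a=3
  k=2: m=45, d=10, a=9
  k=3: m=45, d=31, a=3
  k=4: m=48, d=1, a=96
d=1 and a=2a₀=96 at k=4, so the next step gives (m, d) = (48, 31) again — its k=1 value — and the period has length 4.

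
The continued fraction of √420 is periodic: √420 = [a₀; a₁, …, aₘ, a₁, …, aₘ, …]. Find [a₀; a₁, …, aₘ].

a₀ = ⌊√420⌋ = 20.
With m₀=0, d₀=1 and mₖ₊₁ = dₖaₖ − mₖ, dₖ₊₁ = (n − mₖ₊₁²)/dₖ, aₖ₊₁ = ⌊(a₀+mₖ₊₁)/dₖ₊₁⌋:
  k=1: m=20, d=20, a=2
  k=2: m=20, d=1, a=40
d=1 and a=2a₀=40 at k=2, so the next step gives (m, d) = (20, 20) again — its k=1 value — and the period has length 2.

[20; 2, 40]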